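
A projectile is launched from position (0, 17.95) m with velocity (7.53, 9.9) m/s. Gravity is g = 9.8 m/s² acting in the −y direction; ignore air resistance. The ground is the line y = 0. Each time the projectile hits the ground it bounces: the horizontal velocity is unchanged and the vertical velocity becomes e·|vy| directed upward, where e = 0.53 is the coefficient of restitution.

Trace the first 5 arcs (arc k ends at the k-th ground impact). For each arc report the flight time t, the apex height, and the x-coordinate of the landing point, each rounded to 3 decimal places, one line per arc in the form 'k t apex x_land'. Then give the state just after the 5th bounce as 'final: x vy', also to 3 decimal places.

Arc 1: start y=17.950, vy=9.900 → t=3.174, apex=22.951, x_land=23.903, impact vy=-21.209
  bounce: vy ← 0.53·21.209 = 11.241
Arc 2: start y=0.000, vy=11.241 → t=2.294, apex=6.447, x_land=41.178, impact vy=-11.241
  bounce: vy ← 0.53·11.241 = 5.958
Arc 3: start y=0.000, vy=5.958 → t=1.216, apex=1.811, x_land=50.333, impact vy=-5.958
  bounce: vy ← 0.53·5.958 = 3.158
Arc 4: start y=0.000, vy=3.158 → t=0.644, apex=0.509, x_land=55.185, impact vy=-3.158
  bounce: vy ← 0.53·3.158 = 1.674
Arc 5: start y=0.000, vy=1.674 → t=0.342, apex=0.143, x_land=57.757, impact vy=-1.674
  bounce: vy ← 0.53·1.674 = 0.887

1 3.174 22.951 23.903
2 2.294 6.447 41.178
3 1.216 1.811 50.333
4 0.644 0.509 55.185
5 0.342 0.143 57.757
final: 57.757 0.887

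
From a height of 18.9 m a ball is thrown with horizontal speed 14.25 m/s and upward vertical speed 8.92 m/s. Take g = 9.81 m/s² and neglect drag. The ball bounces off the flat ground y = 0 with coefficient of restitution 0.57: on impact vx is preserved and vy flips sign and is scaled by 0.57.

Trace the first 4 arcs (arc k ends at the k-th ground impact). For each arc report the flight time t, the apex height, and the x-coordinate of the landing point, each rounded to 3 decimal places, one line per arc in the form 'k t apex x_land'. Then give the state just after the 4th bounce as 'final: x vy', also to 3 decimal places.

Arc 1: start y=18.900, vy=8.920 → t=3.073, apex=22.955, x_land=43.785, impact vy=-21.222
  bounce: vy ← 0.57·21.222 = 12.097
Arc 2: start y=0.000, vy=12.097 → t=2.466, apex=7.458, x_land=78.928, impact vy=-12.097
  bounce: vy ← 0.57·12.097 = 6.895
Arc 3: start y=0.000, vy=6.895 → t=1.406, apex=2.423, x_land=98.960, impact vy=-6.895
  bounce: vy ← 0.57·6.895 = 3.930
Arc 4: start y=0.000, vy=3.930 → t=0.801, apex=0.787, x_land=110.378, impact vy=-3.930
  bounce: vy ← 0.57·3.930 = 2.240

1 3.073 22.955 43.785
2 2.466 7.458 78.928
3 1.406 2.423 98.960
4 0.801 0.787 110.378
final: 110.378 2.240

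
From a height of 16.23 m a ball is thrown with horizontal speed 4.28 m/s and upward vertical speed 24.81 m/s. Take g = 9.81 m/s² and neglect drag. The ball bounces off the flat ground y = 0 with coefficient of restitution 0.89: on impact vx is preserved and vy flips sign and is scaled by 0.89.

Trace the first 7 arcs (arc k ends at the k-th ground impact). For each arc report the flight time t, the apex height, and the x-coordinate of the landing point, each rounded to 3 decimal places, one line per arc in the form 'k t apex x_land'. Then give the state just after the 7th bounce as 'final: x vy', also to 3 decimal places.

Arc 1: start y=16.230, vy=24.810 → t=5.644, apex=47.603, x_land=24.158, impact vy=-30.561
  bounce: vy ← 0.89·30.561 = 27.199
Arc 2: start y=0.000, vy=27.199 → t=5.545, apex=37.706, x_land=47.891, impact vy=-27.199
  bounce: vy ← 0.89·27.199 = 24.207
Arc 3: start y=0.000, vy=24.207 → t=4.935, apex=29.867, x_land=69.014, impact vy=-24.207
  bounce: vy ← 0.89·24.207 = 21.544
Arc 4: start y=0.000, vy=21.544 → t=4.392, apex=23.658, x_land=87.813, impact vy=-21.544
  bounce: vy ← 0.89·21.544 = 19.175
Arc 5: start y=0.000, vy=19.175 → t=3.909, apex=18.739, x_land=104.545, impact vy=-19.175
  bounce: vy ← 0.89·19.175 = 17.065
Arc 6: start y=0.000, vy=17.065 → t=3.479, apex=14.843, x_land=119.435, impact vy=-17.065
  bounce: vy ← 0.89·17.065 = 15.188
Arc 7: start y=0.000, vy=15.188 → t=3.096, apex=11.757, x_land=132.688, impact vy=-15.188
  bounce: vy ← 0.89·15.188 = 13.517

1 5.644 47.603 24.158
2 5.545 37.706 47.891
3 4.935 29.867 69.014
4 4.392 23.658 87.813
5 3.909 18.739 104.545
6 3.479 14.843 119.435
7 3.096 11.757 132.688
final: 132.688 13.517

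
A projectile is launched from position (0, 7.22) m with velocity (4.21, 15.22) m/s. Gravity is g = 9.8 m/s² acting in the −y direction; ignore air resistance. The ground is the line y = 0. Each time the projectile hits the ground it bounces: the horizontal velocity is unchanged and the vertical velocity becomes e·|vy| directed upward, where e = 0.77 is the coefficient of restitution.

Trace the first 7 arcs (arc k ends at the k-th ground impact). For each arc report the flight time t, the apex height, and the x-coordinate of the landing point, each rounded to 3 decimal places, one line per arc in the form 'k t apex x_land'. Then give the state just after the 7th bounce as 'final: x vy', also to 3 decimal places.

Arc 1: start y=7.220, vy=15.220 → t=3.524, apex=19.039, x_land=14.837, impact vy=-19.317
  bounce: vy ← 0.77·19.317 = 14.874
Arc 2: start y=0.000, vy=14.874 → t=3.036, apex=11.288, x_land=27.617, impact vy=-14.874
  bounce: vy ← 0.77·14.874 = 11.453
Arc 3: start y=0.000, vy=11.453 → t=2.337, apex=6.693, x_land=37.457, impact vy=-11.453
  bounce: vy ← 0.77·11.453 = 8.819
Arc 4: start y=0.000, vy=8.819 → t=1.800, apex=3.968, x_land=45.034, impact vy=-8.819
  bounce: vy ← 0.77·8.819 = 6.791
Arc 5: start y=0.000, vy=6.791 → t=1.386, apex=2.353, x_land=50.869, impact vy=-6.791
  bounce: vy ← 0.77·6.791 = 5.229
Arc 6: start y=0.000, vy=5.229 → t=1.067, apex=1.395, x_land=55.361, impact vy=-5.229
  bounce: vy ← 0.77·5.229 = 4.026
Arc 7: start y=0.000, vy=4.026 → t=0.822, apex=0.827, x_land=58.821, impact vy=-4.026
  bounce: vy ← 0.77·4.026 = 3.100

1 3.524 19.039 14.837
2 3.036 11.288 27.617
3 2.337 6.693 37.457
4 1.800 3.968 45.034
5 1.386 2.353 50.869
6 1.067 1.395 55.361
7 0.822 0.827 58.821
final: 58.821 3.100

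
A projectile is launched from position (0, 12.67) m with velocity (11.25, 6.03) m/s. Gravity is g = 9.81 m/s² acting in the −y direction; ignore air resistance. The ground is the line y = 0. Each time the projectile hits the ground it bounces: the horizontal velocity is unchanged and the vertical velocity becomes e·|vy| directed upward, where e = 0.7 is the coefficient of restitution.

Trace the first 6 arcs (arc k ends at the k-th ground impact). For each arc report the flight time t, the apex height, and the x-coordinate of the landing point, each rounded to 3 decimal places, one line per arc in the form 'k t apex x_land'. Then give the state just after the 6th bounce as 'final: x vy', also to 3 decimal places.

1 2.335 14.523 26.273
2 2.409 7.116 53.375
3 1.686 3.487 72.346
4 1.180 1.709 85.626
5 0.826 0.837 94.921
6 0.578 0.410 101.428
final: 101.428 1.986

Arc 1: start y=12.670, vy=6.030 → t=2.335, apex=14.523, x_land=26.273, impact vy=-16.880
  bounce: vy ← 0.7·16.880 = 11.816
Arc 2: start y=0.000, vy=11.816 → t=2.409, apex=7.116, x_land=53.375, impact vy=-11.816
  bounce: vy ← 0.7·11.816 = 8.271
Arc 3: start y=0.000, vy=8.271 → t=1.686, apex=3.487, x_land=72.346, impact vy=-8.271
  bounce: vy ← 0.7·8.271 = 5.790
Arc 4: start y=0.000, vy=5.790 → t=1.180, apex=1.709, x_land=85.626, impact vy=-5.790
  bounce: vy ← 0.7·5.790 = 4.053
Arc 5: start y=0.000, vy=4.053 → t=0.826, apex=0.837, x_land=94.921, impact vy=-4.053
  bounce: vy ← 0.7·4.053 = 2.837
Arc 6: start y=0.000, vy=2.837 → t=0.578, apex=0.410, x_land=101.428, impact vy=-2.837
  bounce: vy ← 0.7·2.837 = 1.986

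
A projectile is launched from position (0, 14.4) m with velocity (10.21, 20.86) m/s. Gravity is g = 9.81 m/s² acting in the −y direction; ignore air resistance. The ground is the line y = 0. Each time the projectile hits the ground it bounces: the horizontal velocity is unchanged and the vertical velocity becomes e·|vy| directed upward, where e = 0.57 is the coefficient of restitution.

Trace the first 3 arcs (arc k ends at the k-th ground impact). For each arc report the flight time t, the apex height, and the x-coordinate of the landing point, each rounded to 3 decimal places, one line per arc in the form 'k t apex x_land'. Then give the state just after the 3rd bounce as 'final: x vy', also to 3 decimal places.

Arc 1: start y=14.400, vy=20.860 → t=4.857, apex=36.578, x_land=49.592, impact vy=-26.789
  bounce: vy ← 0.57·26.789 = 15.270
Arc 2: start y=0.000, vy=15.270 → t=3.113, apex=11.884, x_land=81.377, impact vy=-15.270
  bounce: vy ← 0.57·15.270 = 8.704
Arc 3: start y=0.000, vy=8.704 → t=1.774, apex=3.861, x_land=99.495, impact vy=-8.704
  bounce: vy ← 0.57·8.704 = 4.961

1 4.857 36.578 49.592
2 3.113 11.884 81.377
3 1.774 3.861 99.495
final: 99.495 4.961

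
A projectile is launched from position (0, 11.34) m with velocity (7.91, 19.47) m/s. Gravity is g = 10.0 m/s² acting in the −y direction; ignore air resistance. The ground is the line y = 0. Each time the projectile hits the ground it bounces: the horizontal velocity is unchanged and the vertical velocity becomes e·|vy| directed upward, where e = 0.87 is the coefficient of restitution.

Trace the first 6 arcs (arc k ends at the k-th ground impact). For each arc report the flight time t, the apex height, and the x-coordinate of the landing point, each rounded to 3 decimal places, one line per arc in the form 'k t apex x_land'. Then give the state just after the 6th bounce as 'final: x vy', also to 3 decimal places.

Arc 1: start y=11.340, vy=19.470 → t=4.408, apex=30.294, x_land=34.871, impact vy=-24.615
  bounce: vy ← 0.87·24.615 = 21.415
Arc 2: start y=0.000, vy=21.415 → t=4.283, apex=22.930, x_land=68.749, impact vy=-21.415
  bounce: vy ← 0.87·21.415 = 18.631
Arc 3: start y=0.000, vy=18.631 → t=3.726, apex=17.355, x_land=98.223, impact vy=-18.631
  bounce: vy ← 0.87·18.631 = 16.209
Arc 4: start y=0.000, vy=16.209 → t=3.242, apex=13.136, x_land=123.865, impact vy=-16.209
  bounce: vy ← 0.87·16.209 = 14.102
Arc 5: start y=0.000, vy=14.102 → t=2.820, apex=9.943, x_land=146.174, impact vy=-14.102
  bounce: vy ← 0.87·14.102 = 12.268
Arc 6: start y=0.000, vy=12.268 → t=2.454, apex=7.526, x_land=165.583, impact vy=-12.268
  bounce: vy ← 0.87·12.268 = 10.674

1 4.408 30.294 34.871
2 4.283 22.930 68.749
3 3.726 17.355 98.223
4 3.242 13.136 123.865
5 2.820 9.943 146.174
6 2.454 7.526 165.583
final: 165.583 10.674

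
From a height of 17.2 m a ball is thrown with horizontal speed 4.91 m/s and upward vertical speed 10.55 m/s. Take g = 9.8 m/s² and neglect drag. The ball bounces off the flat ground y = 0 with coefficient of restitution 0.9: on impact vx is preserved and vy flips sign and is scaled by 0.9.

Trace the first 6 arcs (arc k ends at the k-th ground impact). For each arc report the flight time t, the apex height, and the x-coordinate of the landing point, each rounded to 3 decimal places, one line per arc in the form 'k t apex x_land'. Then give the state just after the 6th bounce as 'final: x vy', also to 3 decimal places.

Arc 1: start y=17.200, vy=10.550 → t=3.237, apex=22.879, x_land=15.895, impact vy=-21.176
  bounce: vy ← 0.9·21.176 = 19.058
Arc 2: start y=0.000, vy=19.058 → t=3.889, apex=18.532, x_land=34.993, impact vy=-19.058
  bounce: vy ← 0.9·19.058 = 17.153
Arc 3: start y=0.000, vy=17.153 → t=3.501, apex=15.011, x_land=52.180, impact vy=-17.153
  bounce: vy ← 0.9·17.153 = 15.437
Arc 4: start y=0.000, vy=15.437 → t=3.150, apex=12.159, x_land=67.649, impact vy=-15.437
  bounce: vy ← 0.9·15.437 = 13.894
Arc 5: start y=0.000, vy=13.894 → t=2.835, apex=9.849, x_land=81.571, impact vy=-13.894
  bounce: vy ← 0.9·13.894 = 12.504
Arc 6: start y=0.000, vy=12.504 → t=2.552, apex=7.977, x_land=94.101, impact vy=-12.504
  bounce: vy ← 0.9·12.504 = 11.254

1 3.237 22.879 15.895
2 3.889 18.532 34.993
3 3.501 15.011 52.180
4 3.150 12.159 67.649
5 2.835 9.849 81.571
6 2.552 7.977 94.101
final: 94.101 11.254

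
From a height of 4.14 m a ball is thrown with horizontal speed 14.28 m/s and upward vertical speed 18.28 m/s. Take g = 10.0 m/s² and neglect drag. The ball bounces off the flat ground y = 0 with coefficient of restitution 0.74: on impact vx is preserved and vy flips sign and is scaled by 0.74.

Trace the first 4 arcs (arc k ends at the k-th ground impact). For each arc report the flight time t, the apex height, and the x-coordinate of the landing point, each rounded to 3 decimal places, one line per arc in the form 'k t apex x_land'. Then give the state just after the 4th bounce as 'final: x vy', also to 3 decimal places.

1 3.870 20.848 55.263
2 3.022 11.416 98.418
3 2.236 6.252 130.354
4 1.655 3.423 153.986
final: 153.986 6.123

Arc 1: start y=4.140, vy=18.280 → t=3.870, apex=20.848, x_land=55.263, impact vy=-20.420
  bounce: vy ← 0.74·20.420 = 15.110
Arc 2: start y=0.000, vy=15.110 → t=3.022, apex=11.416, x_land=98.418, impact vy=-15.110
  bounce: vy ← 0.74·15.110 = 11.182
Arc 3: start y=0.000, vy=11.182 → t=2.236, apex=6.252, x_land=130.354, impact vy=-11.182
  bounce: vy ← 0.74·11.182 = 8.274
Arc 4: start y=0.000, vy=8.274 → t=1.655, apex=3.423, x_land=153.986, impact vy=-8.274
  bounce: vy ← 0.74·8.274 = 6.123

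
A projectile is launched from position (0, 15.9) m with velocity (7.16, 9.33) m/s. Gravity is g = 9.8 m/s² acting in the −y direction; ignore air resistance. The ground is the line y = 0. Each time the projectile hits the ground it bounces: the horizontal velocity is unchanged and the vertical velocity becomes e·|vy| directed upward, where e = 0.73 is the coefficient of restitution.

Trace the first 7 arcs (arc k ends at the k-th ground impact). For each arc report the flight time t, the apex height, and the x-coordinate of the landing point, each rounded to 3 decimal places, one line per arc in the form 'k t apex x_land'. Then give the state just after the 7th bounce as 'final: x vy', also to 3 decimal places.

1 2.990 20.341 21.405
2 2.975 10.840 42.704
3 2.172 5.777 58.252
4 1.585 3.078 69.602
5 1.157 1.640 77.888
6 0.845 0.874 83.936
7 0.617 0.466 88.352
final: 88.352 2.206

Arc 1: start y=15.900, vy=9.330 → t=2.990, apex=20.341, x_land=21.405, impact vy=-19.967
  bounce: vy ← 0.73·19.967 = 14.576
Arc 2: start y=0.000, vy=14.576 → t=2.975, apex=10.840, x_land=42.704, impact vy=-14.576
  bounce: vy ← 0.73·14.576 = 10.641
Arc 3: start y=0.000, vy=10.641 → t=2.172, apex=5.777, x_land=58.252, impact vy=-10.641
  bounce: vy ← 0.73·10.641 = 7.768
Arc 4: start y=0.000, vy=7.768 → t=1.585, apex=3.078, x_land=69.602, impact vy=-7.768
  bounce: vy ← 0.73·7.768 = 5.670
Arc 5: start y=0.000, vy=5.670 → t=1.157, apex=1.640, x_land=77.888, impact vy=-5.670
  bounce: vy ← 0.73·5.670 = 4.139
Arc 6: start y=0.000, vy=4.139 → t=0.845, apex=0.874, x_land=83.936, impact vy=-4.139
  bounce: vy ← 0.73·4.139 = 3.022
Arc 7: start y=0.000, vy=3.022 → t=0.617, apex=0.466, x_land=88.352, impact vy=-3.022
  bounce: vy ← 0.73·3.022 = 2.206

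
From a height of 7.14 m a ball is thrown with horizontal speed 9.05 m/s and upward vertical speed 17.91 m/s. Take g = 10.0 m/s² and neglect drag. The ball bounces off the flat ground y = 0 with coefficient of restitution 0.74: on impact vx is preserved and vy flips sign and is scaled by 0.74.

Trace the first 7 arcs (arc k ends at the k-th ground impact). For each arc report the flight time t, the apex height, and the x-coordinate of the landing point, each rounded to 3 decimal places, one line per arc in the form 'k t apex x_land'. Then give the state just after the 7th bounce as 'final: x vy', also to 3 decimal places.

Arc 1: start y=7.140, vy=17.910 → t=3.944, apex=23.178, x_land=35.694, impact vy=-21.531
  bounce: vy ← 0.74·21.531 = 15.933
Arc 2: start y=0.000, vy=15.933 → t=3.187, apex=12.692, x_land=64.532, impact vy=-15.933
  bounce: vy ← 0.74·15.933 = 11.790
Arc 3: start y=0.000, vy=11.790 → t=2.358, apex=6.950, x_land=85.872, impact vy=-11.790
  bounce: vy ← 0.74·11.790 = 8.725
Arc 4: start y=0.000, vy=8.725 → t=1.745, apex=3.806, x_land=101.664, impact vy=-8.725
  bounce: vy ← 0.74·8.725 = 6.456
Arc 5: start y=0.000, vy=6.456 → t=1.291, apex=2.084, x_land=113.350, impact vy=-6.456
  bounce: vy ← 0.74·6.456 = 4.778
Arc 6: start y=0.000, vy=4.778 → t=0.956, apex=1.141, x_land=121.997, impact vy=-4.778
  bounce: vy ← 0.74·4.778 = 3.535
Arc 7: start y=0.000, vy=3.535 → t=0.707, apex=0.625, x_land=128.397, impact vy=-3.535
  bounce: vy ← 0.74·3.535 = 2.616

1 3.944 23.178 35.694
2 3.187 12.692 64.532
3 2.358 6.950 85.872
4 1.745 3.806 101.664
5 1.291 2.084 113.350
6 0.956 1.141 121.997
7 0.707 0.625 128.397
final: 128.397 2.616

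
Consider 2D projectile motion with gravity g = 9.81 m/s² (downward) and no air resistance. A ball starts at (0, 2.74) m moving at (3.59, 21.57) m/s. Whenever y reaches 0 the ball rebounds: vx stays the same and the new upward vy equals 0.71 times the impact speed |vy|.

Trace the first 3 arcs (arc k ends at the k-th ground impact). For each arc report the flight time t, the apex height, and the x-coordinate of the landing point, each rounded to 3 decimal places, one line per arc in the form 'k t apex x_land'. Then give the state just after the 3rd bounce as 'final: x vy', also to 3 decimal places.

Arc 1: start y=2.740, vy=21.570 → t=4.521, apex=26.454, x_land=16.231, impact vy=-22.782
  bounce: vy ← 0.71·22.782 = 16.175
Arc 2: start y=0.000, vy=16.175 → t=3.298, apex=13.335, x_land=28.070, impact vy=-16.175
  bounce: vy ← 0.71·16.175 = 11.484
Arc 3: start y=0.000, vy=11.484 → t=2.341, apex=6.722, x_land=36.475, impact vy=-11.484
  bounce: vy ← 0.71·11.484 = 8.154

1 4.521 26.454 16.231
2 3.298 13.335 28.070
3 2.341 6.722 36.475
final: 36.475 8.154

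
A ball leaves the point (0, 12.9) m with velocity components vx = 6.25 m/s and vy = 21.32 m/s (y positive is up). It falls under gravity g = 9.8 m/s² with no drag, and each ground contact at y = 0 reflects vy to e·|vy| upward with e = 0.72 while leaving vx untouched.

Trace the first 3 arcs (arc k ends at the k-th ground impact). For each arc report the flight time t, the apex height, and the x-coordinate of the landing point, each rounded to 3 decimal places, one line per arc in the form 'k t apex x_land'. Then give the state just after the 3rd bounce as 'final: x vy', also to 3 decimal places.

Arc 1: start y=12.900, vy=21.320 → t=4.889, apex=36.091, x_land=30.559, impact vy=-26.597
  bounce: vy ← 0.72·26.597 = 19.150
Arc 2: start y=0.000, vy=19.150 → t=3.908, apex=18.710, x_land=54.985, impact vy=-19.150
  bounce: vy ← 0.72·19.150 = 13.788
Arc 3: start y=0.000, vy=13.788 → t=2.814, apex=9.699, x_land=72.571, impact vy=-13.788
  bounce: vy ← 0.72·13.788 = 9.927

1 4.889 36.091 30.559
2 3.908 18.710 54.985
3 2.814 9.699 72.571
final: 72.571 9.927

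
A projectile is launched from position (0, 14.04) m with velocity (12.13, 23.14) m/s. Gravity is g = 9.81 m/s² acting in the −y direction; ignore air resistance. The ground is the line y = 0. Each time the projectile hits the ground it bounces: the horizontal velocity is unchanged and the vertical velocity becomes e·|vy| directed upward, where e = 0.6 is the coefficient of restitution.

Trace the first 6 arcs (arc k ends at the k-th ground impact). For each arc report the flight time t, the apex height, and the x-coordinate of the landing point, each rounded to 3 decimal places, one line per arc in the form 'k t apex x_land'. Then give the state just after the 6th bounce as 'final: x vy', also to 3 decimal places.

Arc 1: start y=14.040, vy=23.140 → t=5.262, apex=41.332, x_land=63.824, impact vy=-28.477
  bounce: vy ← 0.6·28.477 = 17.086
Arc 2: start y=0.000, vy=17.086 → t=3.483, apex=14.879, x_land=106.077, impact vy=-17.086
  bounce: vy ← 0.6·17.086 = 10.252
Arc 3: start y=0.000, vy=10.252 → t=2.090, apex=5.357, x_land=131.429, impact vy=-10.252
  bounce: vy ← 0.6·10.252 = 6.151
Arc 4: start y=0.000, vy=6.151 → t=1.254, apex=1.928, x_land=146.641, impact vy=-6.151
  bounce: vy ← 0.6·6.151 = 3.691
Arc 5: start y=0.000, vy=3.691 → t=0.752, apex=0.694, x_land=155.767, impact vy=-3.691
  bounce: vy ← 0.6·3.691 = 2.214
Arc 6: start y=0.000, vy=2.214 → t=0.451, apex=0.250, x_land=161.244, impact vy=-2.214
  bounce: vy ← 0.6·2.214 = 1.329

1 5.262 41.332 63.824
2 3.483 14.879 106.077
3 2.090 5.357 131.429
4 1.254 1.928 146.641
5 0.752 0.694 155.767
6 0.451 0.250 161.244
final: 161.244 1.329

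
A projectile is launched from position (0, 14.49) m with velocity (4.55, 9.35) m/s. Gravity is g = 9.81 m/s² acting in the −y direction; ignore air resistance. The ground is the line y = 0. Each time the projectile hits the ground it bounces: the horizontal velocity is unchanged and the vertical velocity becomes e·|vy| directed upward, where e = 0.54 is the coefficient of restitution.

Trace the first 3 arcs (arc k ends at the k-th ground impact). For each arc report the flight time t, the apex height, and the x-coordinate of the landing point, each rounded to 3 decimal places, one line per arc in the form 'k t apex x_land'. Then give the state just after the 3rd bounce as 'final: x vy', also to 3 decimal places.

Arc 1: start y=14.490, vy=9.350 → t=2.918, apex=18.946, x_land=13.279, impact vy=-19.280
  bounce: vy ← 0.54·19.280 = 10.411
Arc 2: start y=0.000, vy=10.411 → t=2.123, apex=5.525, x_land=22.937, impact vy=-10.411
  bounce: vy ← 0.54·10.411 = 5.622
Arc 3: start y=0.000, vy=5.622 → t=1.146, apex=1.611, x_land=28.152, impact vy=-5.622
  bounce: vy ← 0.54·5.622 = 3.036

1 2.918 18.946 13.279
2 2.123 5.525 22.937
3 1.146 1.611 28.152
final: 28.152 3.036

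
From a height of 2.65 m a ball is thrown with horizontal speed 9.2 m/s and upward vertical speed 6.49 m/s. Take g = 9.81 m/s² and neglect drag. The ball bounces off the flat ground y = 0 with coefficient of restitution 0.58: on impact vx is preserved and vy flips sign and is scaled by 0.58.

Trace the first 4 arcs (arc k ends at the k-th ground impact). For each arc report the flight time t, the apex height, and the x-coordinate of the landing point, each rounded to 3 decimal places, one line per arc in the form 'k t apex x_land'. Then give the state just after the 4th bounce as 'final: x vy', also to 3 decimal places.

1 1.650 4.797 15.184
2 1.147 1.614 25.738
3 0.665 0.543 31.859
4 0.386 0.183 35.409
final: 35.409 1.098

Arc 1: start y=2.650, vy=6.490 → t=1.650, apex=4.797, x_land=15.184, impact vy=-9.701
  bounce: vy ← 0.58·9.701 = 5.627
Arc 2: start y=0.000, vy=5.627 → t=1.147, apex=1.614, x_land=25.738, impact vy=-5.627
  bounce: vy ← 0.58·5.627 = 3.263
Arc 3: start y=0.000, vy=3.263 → t=0.665, apex=0.543, x_land=31.859, impact vy=-3.263
  bounce: vy ← 0.58·3.263 = 1.893
Arc 4: start y=0.000, vy=1.893 → t=0.386, apex=0.183, x_land=35.409, impact vy=-1.893
  bounce: vy ← 0.58·1.893 = 1.098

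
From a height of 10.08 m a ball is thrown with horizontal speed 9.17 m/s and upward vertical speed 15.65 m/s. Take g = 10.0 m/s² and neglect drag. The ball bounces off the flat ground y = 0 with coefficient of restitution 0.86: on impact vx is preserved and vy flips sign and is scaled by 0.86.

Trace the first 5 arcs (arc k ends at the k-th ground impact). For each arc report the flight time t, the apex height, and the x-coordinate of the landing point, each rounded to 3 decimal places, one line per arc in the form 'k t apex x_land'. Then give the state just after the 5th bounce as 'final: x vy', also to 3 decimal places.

1 3.678 22.326 33.728
2 3.635 16.512 67.057
3 3.126 12.213 95.720
4 2.688 9.032 120.370
5 2.312 6.680 141.569
final: 141.569 9.941

Arc 1: start y=10.080, vy=15.650 → t=3.678, apex=22.326, x_land=33.728, impact vy=-21.131
  bounce: vy ← 0.86·21.131 = 18.173
Arc 2: start y=0.000, vy=18.173 → t=3.635, apex=16.512, x_land=67.057, impact vy=-18.173
  bounce: vy ← 0.86·18.173 = 15.629
Arc 3: start y=0.000, vy=15.629 → t=3.126, apex=12.213, x_land=95.720, impact vy=-15.629
  bounce: vy ← 0.86·15.629 = 13.441
Arc 4: start y=0.000, vy=13.441 → t=2.688, apex=9.032, x_land=120.370, impact vy=-13.441
  bounce: vy ← 0.86·13.441 = 11.559
Arc 5: start y=0.000, vy=11.559 → t=2.312, apex=6.680, x_land=141.569, impact vy=-11.559
  bounce: vy ← 0.86·11.559 = 9.941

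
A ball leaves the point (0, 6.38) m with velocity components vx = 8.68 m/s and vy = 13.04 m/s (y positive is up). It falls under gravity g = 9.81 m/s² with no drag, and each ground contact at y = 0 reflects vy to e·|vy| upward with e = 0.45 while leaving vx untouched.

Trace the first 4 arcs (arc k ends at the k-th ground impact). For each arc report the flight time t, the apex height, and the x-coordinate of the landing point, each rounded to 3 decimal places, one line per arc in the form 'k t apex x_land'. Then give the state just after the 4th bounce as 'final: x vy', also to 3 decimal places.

1 3.081 15.047 26.741
2 1.576 3.047 40.423
3 0.709 0.617 46.580
4 0.319 0.125 49.351
final: 49.351 0.705

Arc 1: start y=6.380, vy=13.040 → t=3.081, apex=15.047, x_land=26.741, impact vy=-17.182
  bounce: vy ← 0.45·17.182 = 7.732
Arc 2: start y=0.000, vy=7.732 → t=1.576, apex=3.047, x_land=40.423, impact vy=-7.732
  bounce: vy ← 0.45·7.732 = 3.479
Arc 3: start y=0.000, vy=3.479 → t=0.709, apex=0.617, x_land=46.580, impact vy=-3.479
  bounce: vy ← 0.45·3.479 = 1.566
Arc 4: start y=0.000, vy=1.566 → t=0.319, apex=0.125, x_land=49.351, impact vy=-1.566
  bounce: vy ← 0.45·1.566 = 0.705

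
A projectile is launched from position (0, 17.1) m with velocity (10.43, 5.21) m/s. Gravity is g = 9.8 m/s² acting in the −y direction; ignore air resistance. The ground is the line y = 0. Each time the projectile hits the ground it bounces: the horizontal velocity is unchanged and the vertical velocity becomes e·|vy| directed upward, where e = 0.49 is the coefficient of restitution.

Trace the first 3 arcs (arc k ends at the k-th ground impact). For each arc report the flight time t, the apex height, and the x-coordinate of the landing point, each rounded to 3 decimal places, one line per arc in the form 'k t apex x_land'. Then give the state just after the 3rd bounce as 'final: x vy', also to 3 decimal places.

1 2.474 18.485 25.803
2 1.903 4.438 45.656
3 0.933 1.066 55.383
final: 55.383 2.239

Arc 1: start y=17.100, vy=5.210 → t=2.474, apex=18.485, x_land=25.803, impact vy=-19.034
  bounce: vy ← 0.49·19.034 = 9.327
Arc 2: start y=0.000, vy=9.327 → t=1.903, apex=4.438, x_land=45.656, impact vy=-9.327
  bounce: vy ← 0.49·9.327 = 4.570
Arc 3: start y=0.000, vy=4.570 → t=0.933, apex=1.066, x_land=55.383, impact vy=-4.570
  bounce: vy ← 0.49·4.570 = 2.239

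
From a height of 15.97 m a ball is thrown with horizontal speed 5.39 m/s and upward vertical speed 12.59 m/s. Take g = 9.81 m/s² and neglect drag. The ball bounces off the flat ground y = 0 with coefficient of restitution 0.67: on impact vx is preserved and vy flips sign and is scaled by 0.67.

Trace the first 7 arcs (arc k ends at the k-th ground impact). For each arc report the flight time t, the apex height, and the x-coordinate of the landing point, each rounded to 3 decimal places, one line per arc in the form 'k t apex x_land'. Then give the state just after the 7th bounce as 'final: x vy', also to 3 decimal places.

Arc 1: start y=15.970, vy=12.590 → t=3.498, apex=24.049, x_land=18.852, impact vy=-21.722
  bounce: vy ← 0.67·21.722 = 14.554
Arc 2: start y=0.000, vy=14.554 → t=2.967, apex=10.796, x_land=34.845, impact vy=-14.554
  bounce: vy ← 0.67·14.554 = 9.751
Arc 3: start y=0.000, vy=9.751 → t=1.988, apex=4.846, x_land=45.560, impact vy=-9.751
  bounce: vy ← 0.67·9.751 = 6.533
Arc 4: start y=0.000, vy=6.533 → t=1.332, apex=2.175, x_land=52.739, impact vy=-6.533
  bounce: vy ← 0.67·6.533 = 4.377
Arc 5: start y=0.000, vy=4.377 → t=0.892, apex=0.977, x_land=57.549, impact vy=-4.377
  bounce: vy ← 0.67·4.377 = 2.933
Arc 6: start y=0.000, vy=2.933 → t=0.598, apex=0.438, x_land=60.772, impact vy=-2.933
  bounce: vy ← 0.67·2.933 = 1.965
Arc 7: start y=0.000, vy=1.965 → t=0.401, apex=0.197, x_land=62.931, impact vy=-1.965
  bounce: vy ← 0.67·1.965 = 1.316

1 3.498 24.049 18.852
2 2.967 10.796 34.845
3 1.988 4.846 45.560
4 1.332 2.175 52.739
5 0.892 0.977 57.549
6 0.598 0.438 60.772
7 0.401 0.197 62.931
final: 62.931 1.316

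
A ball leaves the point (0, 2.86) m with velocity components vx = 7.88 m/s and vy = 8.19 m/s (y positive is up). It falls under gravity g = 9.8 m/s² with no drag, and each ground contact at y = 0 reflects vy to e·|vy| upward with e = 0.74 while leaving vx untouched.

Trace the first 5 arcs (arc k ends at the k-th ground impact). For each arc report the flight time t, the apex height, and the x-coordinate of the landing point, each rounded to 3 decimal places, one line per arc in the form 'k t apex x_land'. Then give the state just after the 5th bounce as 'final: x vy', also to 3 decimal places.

Arc 1: start y=2.860, vy=8.190 → t=1.968, apex=6.282, x_land=15.508, impact vy=-11.096
  bounce: vy ← 0.74·11.096 = 8.211
Arc 2: start y=0.000, vy=8.211 → t=1.676, apex=3.440, x_land=28.713, impact vy=-8.211
  bounce: vy ← 0.74·8.211 = 6.076
Arc 3: start y=0.000, vy=6.076 → t=1.240, apex=1.884, x_land=38.485, impact vy=-6.076
  bounce: vy ← 0.74·6.076 = 4.497
Arc 4: start y=0.000, vy=4.497 → t=0.918, apex=1.032, x_land=45.716, impact vy=-4.497
  bounce: vy ← 0.74·4.497 = 3.327
Arc 5: start y=0.000, vy=3.327 → t=0.679, apex=0.565, x_land=51.067, impact vy=-3.327
  bounce: vy ← 0.74·3.327 = 2.462

1 1.968 6.282 15.508
2 1.676 3.440 28.713
3 1.240 1.884 38.485
4 0.918 1.032 45.716
5 0.679 0.565 51.067
final: 51.067 2.462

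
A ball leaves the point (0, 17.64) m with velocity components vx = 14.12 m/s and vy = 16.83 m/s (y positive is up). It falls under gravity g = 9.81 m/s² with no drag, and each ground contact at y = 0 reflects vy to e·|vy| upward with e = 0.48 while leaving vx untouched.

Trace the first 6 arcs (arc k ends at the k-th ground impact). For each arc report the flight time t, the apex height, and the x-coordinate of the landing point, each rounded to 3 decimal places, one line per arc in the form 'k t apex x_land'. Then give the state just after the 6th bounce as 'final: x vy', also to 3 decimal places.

Arc 1: start y=17.640, vy=16.830 → t=4.273, apex=32.077, x_land=60.333, impact vy=-25.087
  bounce: vy ← 0.48·25.087 = 12.042
Arc 2: start y=0.000, vy=12.042 → t=2.455, apex=7.390, x_land=94.997, impact vy=-12.042
  bounce: vy ← 0.48·12.042 = 5.780
Arc 3: start y=0.000, vy=5.780 → t=1.178, apex=1.703, x_land=111.636, impact vy=-5.780
  bounce: vy ← 0.48·5.780 = 2.774
Arc 4: start y=0.000, vy=2.774 → t=0.566, apex=0.392, x_land=119.622, impact vy=-2.774
  bounce: vy ← 0.48·2.774 = 1.332
Arc 5: start y=0.000, vy=1.332 → t=0.272, apex=0.090, x_land=123.456, impact vy=-1.332
  bounce: vy ← 0.48·1.332 = 0.639
Arc 6: start y=0.000, vy=0.639 → t=0.130, apex=0.021, x_land=125.296, impact vy=-0.639
  bounce: vy ← 0.48·0.639 = 0.307

1 4.273 32.077 60.333
2 2.455 7.390 94.997
3 1.178 1.703 111.636
4 0.566 0.392 119.622
5 0.272 0.090 123.456
6 0.130 0.021 125.296
final: 125.296 0.307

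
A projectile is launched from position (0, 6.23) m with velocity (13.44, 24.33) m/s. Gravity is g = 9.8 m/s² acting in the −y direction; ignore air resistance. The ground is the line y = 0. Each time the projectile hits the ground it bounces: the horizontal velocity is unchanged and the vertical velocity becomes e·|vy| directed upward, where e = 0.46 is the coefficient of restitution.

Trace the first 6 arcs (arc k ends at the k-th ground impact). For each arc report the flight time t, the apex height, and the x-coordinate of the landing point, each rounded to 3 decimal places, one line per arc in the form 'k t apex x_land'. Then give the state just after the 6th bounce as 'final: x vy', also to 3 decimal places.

1 5.209 36.431 70.014
2 2.509 7.709 103.729
3 1.154 1.631 119.238
4 0.531 0.345 126.373
5 0.244 0.073 129.654
6 0.112 0.015 131.164
final: 131.164 0.253

Arc 1: start y=6.230, vy=24.330 → t=5.209, apex=36.431, x_land=70.014, impact vy=-26.722
  bounce: vy ← 0.46·26.722 = 12.292
Arc 2: start y=0.000, vy=12.292 → t=2.509, apex=7.709, x_land=103.729, impact vy=-12.292
  bounce: vy ← 0.46·12.292 = 5.654
Arc 3: start y=0.000, vy=5.654 → t=1.154, apex=1.631, x_land=119.238, impact vy=-5.654
  bounce: vy ← 0.46·5.654 = 2.601
Arc 4: start y=0.000, vy=2.601 → t=0.531, apex=0.345, x_land=126.373, impact vy=-2.601
  bounce: vy ← 0.46·2.601 = 1.196
Arc 5: start y=0.000, vy=1.196 → t=0.244, apex=0.073, x_land=129.654, impact vy=-1.196
  bounce: vy ← 0.46·1.196 = 0.550
Arc 6: start y=0.000, vy=0.550 → t=0.112, apex=0.015, x_land=131.164, impact vy=-0.550
  bounce: vy ← 0.46·0.550 = 0.253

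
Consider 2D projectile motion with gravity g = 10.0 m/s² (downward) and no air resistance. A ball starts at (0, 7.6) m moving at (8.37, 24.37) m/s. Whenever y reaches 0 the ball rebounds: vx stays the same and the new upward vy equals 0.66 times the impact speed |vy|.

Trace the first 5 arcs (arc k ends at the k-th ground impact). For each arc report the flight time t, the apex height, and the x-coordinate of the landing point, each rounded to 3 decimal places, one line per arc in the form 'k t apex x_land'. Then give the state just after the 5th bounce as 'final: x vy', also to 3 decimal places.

1 5.168 37.295 43.257
2 3.605 16.246 73.432
3 2.379 7.077 93.347
4 1.570 3.083 106.491
5 1.036 1.343 115.166
final: 115.166 3.420

Arc 1: start y=7.600, vy=24.370 → t=5.168, apex=37.295, x_land=43.257, impact vy=-27.311
  bounce: vy ← 0.66·27.311 = 18.025
Arc 2: start y=0.000, vy=18.025 → t=3.605, apex=16.246, x_land=73.432, impact vy=-18.025
  bounce: vy ← 0.66·18.025 = 11.897
Arc 3: start y=0.000, vy=11.897 → t=2.379, apex=7.077, x_land=93.347, impact vy=-11.897
  bounce: vy ← 0.66·11.897 = 7.852
Arc 4: start y=0.000, vy=7.852 → t=1.570, apex=3.083, x_land=106.491, impact vy=-7.852
  bounce: vy ← 0.66·7.852 = 5.182
Arc 5: start y=0.000, vy=5.182 → t=1.036, apex=1.343, x_land=115.166, impact vy=-5.182
  bounce: vy ← 0.66·5.182 = 3.420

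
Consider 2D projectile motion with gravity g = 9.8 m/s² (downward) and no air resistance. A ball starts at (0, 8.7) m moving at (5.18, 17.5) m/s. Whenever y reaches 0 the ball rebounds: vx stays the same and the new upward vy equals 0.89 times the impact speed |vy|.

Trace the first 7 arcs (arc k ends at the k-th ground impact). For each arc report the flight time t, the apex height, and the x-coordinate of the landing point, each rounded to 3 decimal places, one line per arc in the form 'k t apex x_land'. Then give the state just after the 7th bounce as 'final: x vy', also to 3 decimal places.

Arc 1: start y=8.700, vy=17.500 → t=4.014, apex=24.325, x_land=20.791, impact vy=-21.835
  bounce: vy ← 0.89·21.835 = 19.433
Arc 2: start y=0.000, vy=19.433 → t=3.966, apex=19.268, x_land=41.335, impact vy=-19.433
  bounce: vy ← 0.89·19.433 = 17.296
Arc 3: start y=0.000, vy=17.296 → t=3.530, apex=15.262, x_land=59.619, impact vy=-17.296
  bounce: vy ← 0.89·17.296 = 15.393
Arc 4: start y=0.000, vy=15.393 → t=3.141, apex=12.089, x_land=75.892, impact vy=-15.393
  bounce: vy ← 0.89·15.393 = 13.700
Arc 5: start y=0.000, vy=13.700 → t=2.796, apex=9.576, x_land=90.374, impact vy=-13.700
  bounce: vy ← 0.89·13.700 = 12.193
Arc 6: start y=0.000, vy=12.193 → t=2.488, apex=7.585, x_land=103.264, impact vy=-12.193
  bounce: vy ← 0.89·12.193 = 10.852
Arc 7: start y=0.000, vy=10.852 → t=2.215, apex=6.008, x_land=114.736, impact vy=-10.852
  bounce: vy ← 0.89·10.852 = 9.658

1 4.014 24.325 20.791
2 3.966 19.268 41.335
3 3.530 15.262 59.619
4 3.141 12.089 75.892
5 2.796 9.576 90.374
6 2.488 7.585 103.264
7 2.215 6.008 114.736
final: 114.736 9.658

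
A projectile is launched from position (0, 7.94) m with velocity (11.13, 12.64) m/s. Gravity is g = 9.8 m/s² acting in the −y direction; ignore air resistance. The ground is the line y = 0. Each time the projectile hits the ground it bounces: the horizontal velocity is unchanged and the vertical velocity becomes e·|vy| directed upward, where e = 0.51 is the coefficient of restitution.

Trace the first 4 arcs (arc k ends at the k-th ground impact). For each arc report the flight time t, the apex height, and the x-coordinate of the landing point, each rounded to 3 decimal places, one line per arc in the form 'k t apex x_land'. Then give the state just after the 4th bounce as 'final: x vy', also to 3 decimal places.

1 3.102 16.092 34.525
2 1.848 4.185 55.098
3 0.943 1.089 65.590
4 0.481 0.283 70.941
final: 70.941 1.201

Arc 1: start y=7.940, vy=12.640 → t=3.102, apex=16.092, x_land=34.525, impact vy=-17.759
  bounce: vy ← 0.51·17.759 = 9.057
Arc 2: start y=0.000, vy=9.057 → t=1.848, apex=4.185, x_land=55.098, impact vy=-9.057
  bounce: vy ← 0.51·9.057 = 4.619
Arc 3: start y=0.000, vy=4.619 → t=0.943, apex=1.089, x_land=65.590, impact vy=-4.619
  bounce: vy ← 0.51·4.619 = 2.356
Arc 4: start y=0.000, vy=2.356 → t=0.481, apex=0.283, x_land=70.941, impact vy=-2.356
  bounce: vy ← 0.51·2.356 = 1.201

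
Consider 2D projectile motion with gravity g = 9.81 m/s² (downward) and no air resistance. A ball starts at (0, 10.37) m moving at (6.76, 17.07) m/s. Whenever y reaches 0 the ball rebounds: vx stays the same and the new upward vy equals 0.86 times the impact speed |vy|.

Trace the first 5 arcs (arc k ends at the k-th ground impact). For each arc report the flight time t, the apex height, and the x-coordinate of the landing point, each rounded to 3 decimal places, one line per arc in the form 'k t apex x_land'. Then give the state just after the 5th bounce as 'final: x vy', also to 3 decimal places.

1 4.008 25.221 27.092
2 3.900 18.654 53.458
3 3.354 13.796 76.132
4 2.885 10.204 95.632
5 2.481 7.547 112.402
final: 112.402 10.465

Arc 1: start y=10.370, vy=17.070 → t=4.008, apex=25.221, x_land=27.092, impact vy=-22.245
  bounce: vy ← 0.86·22.245 = 19.131
Arc 2: start y=0.000, vy=19.131 → t=3.900, apex=18.654, x_land=53.458, impact vy=-19.131
  bounce: vy ← 0.86·19.131 = 16.452
Arc 3: start y=0.000, vy=16.452 → t=3.354, apex=13.796, x_land=76.132, impact vy=-16.452
  bounce: vy ← 0.86·16.452 = 14.149
Arc 4: start y=0.000, vy=14.149 → t=2.885, apex=10.204, x_land=95.632, impact vy=-14.149
  bounce: vy ← 0.86·14.149 = 12.168
Arc 5: start y=0.000, vy=12.168 → t=2.481, apex=7.547, x_land=112.402, impact vy=-12.168
  bounce: vy ← 0.86·12.168 = 10.465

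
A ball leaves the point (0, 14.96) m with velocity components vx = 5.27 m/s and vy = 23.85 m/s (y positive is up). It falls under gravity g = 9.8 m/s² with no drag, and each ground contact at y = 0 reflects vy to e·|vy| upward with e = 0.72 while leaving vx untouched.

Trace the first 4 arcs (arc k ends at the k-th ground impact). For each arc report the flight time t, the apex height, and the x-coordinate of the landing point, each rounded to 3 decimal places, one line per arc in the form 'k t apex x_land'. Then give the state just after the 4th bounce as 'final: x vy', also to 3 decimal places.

1 5.430 43.982 28.614
2 4.314 22.800 51.350
3 3.106 11.820 67.720
4 2.236 6.127 79.506
final: 79.506 7.890

Arc 1: start y=14.960, vy=23.850 → t=5.430, apex=43.982, x_land=28.614, impact vy=-29.360
  bounce: vy ← 0.72·29.360 = 21.140
Arc 2: start y=0.000, vy=21.140 → t=4.314, apex=22.800, x_land=51.350, impact vy=-21.140
  bounce: vy ← 0.72·21.140 = 15.220
Arc 3: start y=0.000, vy=15.220 → t=3.106, apex=11.820, x_land=67.720, impact vy=-15.220
  bounce: vy ← 0.72·15.220 = 10.959
Arc 4: start y=0.000, vy=10.959 → t=2.236, apex=6.127, x_land=79.506, impact vy=-10.959
  bounce: vy ← 0.72·10.959 = 7.890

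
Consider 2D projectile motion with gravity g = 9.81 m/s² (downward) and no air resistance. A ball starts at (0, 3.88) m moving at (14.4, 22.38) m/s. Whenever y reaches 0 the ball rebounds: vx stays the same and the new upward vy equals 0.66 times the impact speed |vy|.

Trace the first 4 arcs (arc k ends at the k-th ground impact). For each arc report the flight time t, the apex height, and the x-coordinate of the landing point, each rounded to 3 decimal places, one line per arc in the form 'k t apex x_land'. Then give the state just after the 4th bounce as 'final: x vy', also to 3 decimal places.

1 4.730 29.408 68.111
2 3.232 12.810 114.654
3 2.133 5.580 145.372
4 1.408 2.431 165.646
final: 165.646 4.558

Arc 1: start y=3.880, vy=22.380 → t=4.730, apex=29.408, x_land=68.111, impact vy=-24.021
  bounce: vy ← 0.66·24.021 = 15.854
Arc 2: start y=0.000, vy=15.854 → t=3.232, apex=12.810, x_land=114.654, impact vy=-15.854
  bounce: vy ← 0.66·15.854 = 10.463
Arc 3: start y=0.000, vy=10.463 → t=2.133, apex=5.580, x_land=145.372, impact vy=-10.463
  bounce: vy ← 0.66·10.463 = 6.906
Arc 4: start y=0.000, vy=6.906 → t=1.408, apex=2.431, x_land=165.646, impact vy=-6.906
  bounce: vy ← 0.66·6.906 = 4.558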